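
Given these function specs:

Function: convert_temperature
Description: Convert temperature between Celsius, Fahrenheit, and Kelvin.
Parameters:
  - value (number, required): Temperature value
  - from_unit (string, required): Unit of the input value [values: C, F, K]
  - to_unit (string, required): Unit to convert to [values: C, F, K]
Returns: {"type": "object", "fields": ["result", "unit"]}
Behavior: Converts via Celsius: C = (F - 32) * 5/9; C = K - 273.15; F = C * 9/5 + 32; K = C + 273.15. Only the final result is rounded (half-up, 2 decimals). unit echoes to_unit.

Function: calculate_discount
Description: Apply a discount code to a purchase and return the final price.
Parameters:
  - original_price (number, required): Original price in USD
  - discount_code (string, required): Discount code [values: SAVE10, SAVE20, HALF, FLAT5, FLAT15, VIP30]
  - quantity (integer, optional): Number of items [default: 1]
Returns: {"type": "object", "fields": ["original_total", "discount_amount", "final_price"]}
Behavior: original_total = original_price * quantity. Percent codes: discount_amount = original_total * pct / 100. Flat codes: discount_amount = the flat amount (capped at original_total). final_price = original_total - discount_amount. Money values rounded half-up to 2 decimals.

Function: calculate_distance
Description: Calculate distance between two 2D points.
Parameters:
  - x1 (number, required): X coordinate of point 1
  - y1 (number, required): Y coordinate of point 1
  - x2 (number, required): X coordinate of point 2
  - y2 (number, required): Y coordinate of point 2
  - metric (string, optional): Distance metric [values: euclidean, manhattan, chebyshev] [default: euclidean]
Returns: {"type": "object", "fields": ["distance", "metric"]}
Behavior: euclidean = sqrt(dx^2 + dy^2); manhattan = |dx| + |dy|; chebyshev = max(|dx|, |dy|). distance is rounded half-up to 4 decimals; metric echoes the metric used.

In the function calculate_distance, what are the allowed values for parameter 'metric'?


The calculate_distance spec declares:
  - metric (string, optional): Distance metric [values: euclidean, manhattan, chebyshev] [default: euclidean]
Allowed values:
euclidean, manhattan, chebyshev


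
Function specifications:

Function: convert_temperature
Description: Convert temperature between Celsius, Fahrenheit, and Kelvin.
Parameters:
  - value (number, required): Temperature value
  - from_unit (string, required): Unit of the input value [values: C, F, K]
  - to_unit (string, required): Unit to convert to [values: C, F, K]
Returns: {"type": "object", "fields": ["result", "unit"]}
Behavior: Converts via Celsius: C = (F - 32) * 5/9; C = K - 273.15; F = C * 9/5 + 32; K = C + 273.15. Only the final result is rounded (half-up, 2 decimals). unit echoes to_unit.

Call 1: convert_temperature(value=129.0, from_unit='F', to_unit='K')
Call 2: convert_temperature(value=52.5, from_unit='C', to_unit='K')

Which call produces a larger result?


Call 1:
  To C: (129 - 32) * 5/9 = 53.888889
  To K: 53.888889 + 273.15 = 327.038889
  Round to 2 decimals: 327.04
  -> 327.04 K
Call 2:
  Input already in C: 52.5
  To K: 52.5 + 273.15 = 325.65
  Round to 2 decimals: 325.65
  -> 325.65 K
Call 1 (327.04 K)


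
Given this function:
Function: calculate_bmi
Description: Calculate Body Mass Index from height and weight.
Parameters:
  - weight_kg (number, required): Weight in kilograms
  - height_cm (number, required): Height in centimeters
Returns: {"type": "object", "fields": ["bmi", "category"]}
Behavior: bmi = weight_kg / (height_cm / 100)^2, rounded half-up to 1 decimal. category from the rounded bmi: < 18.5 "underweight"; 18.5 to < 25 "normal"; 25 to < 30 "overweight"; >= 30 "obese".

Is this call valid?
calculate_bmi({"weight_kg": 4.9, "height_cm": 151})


Checking all required parameters present and types match... All valid.
Valid


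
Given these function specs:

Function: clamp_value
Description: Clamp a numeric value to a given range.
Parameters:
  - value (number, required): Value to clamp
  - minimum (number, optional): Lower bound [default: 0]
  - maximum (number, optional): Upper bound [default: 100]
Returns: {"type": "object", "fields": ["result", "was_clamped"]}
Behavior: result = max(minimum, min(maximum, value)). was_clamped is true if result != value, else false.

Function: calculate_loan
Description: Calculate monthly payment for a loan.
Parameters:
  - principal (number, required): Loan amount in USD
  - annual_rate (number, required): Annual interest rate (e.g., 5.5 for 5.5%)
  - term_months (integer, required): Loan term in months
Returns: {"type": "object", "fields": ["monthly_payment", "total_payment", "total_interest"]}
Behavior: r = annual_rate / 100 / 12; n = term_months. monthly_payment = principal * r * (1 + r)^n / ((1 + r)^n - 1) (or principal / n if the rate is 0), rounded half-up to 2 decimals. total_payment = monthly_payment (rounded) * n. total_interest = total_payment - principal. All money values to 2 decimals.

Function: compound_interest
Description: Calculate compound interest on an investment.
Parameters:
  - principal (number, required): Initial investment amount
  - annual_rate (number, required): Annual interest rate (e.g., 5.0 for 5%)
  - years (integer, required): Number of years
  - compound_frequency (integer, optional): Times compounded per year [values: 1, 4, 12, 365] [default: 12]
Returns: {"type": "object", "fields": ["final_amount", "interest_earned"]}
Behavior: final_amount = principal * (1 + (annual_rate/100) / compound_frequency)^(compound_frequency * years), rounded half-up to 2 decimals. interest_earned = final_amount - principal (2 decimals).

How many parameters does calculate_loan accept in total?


Parameters of calculate_loan: principal (required), annual_rate (required), term_months (required)
Total:
3


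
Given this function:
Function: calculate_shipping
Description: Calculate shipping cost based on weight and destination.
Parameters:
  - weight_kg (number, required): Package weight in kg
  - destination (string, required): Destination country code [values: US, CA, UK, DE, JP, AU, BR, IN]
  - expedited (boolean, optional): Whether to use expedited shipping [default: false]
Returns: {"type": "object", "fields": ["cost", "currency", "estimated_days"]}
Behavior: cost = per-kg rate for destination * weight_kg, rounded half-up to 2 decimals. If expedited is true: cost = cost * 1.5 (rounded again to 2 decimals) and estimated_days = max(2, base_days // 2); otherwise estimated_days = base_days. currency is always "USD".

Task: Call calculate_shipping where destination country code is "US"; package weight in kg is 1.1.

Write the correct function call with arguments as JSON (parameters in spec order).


Mapping each described value to its parameter name:
  'Destination country code' -> destination = "US"
  'Package weight in kg' -> weight_kg = 1.1
calculate_shipping({"weight_kg": 1.1, "destination": "US"})


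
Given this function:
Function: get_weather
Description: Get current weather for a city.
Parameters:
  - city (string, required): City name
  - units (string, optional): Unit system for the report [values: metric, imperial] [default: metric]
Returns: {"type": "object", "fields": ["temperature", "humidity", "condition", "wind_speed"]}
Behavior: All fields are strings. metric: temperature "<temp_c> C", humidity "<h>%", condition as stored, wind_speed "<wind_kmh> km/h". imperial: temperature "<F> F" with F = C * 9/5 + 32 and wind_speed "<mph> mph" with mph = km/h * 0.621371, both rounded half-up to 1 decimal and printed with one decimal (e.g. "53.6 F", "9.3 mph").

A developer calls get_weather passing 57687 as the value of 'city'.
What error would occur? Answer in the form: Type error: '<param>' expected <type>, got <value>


Spec: 'city' is declared as string; 57687 is an integer.
Type error: 'city' expected string, got 57687


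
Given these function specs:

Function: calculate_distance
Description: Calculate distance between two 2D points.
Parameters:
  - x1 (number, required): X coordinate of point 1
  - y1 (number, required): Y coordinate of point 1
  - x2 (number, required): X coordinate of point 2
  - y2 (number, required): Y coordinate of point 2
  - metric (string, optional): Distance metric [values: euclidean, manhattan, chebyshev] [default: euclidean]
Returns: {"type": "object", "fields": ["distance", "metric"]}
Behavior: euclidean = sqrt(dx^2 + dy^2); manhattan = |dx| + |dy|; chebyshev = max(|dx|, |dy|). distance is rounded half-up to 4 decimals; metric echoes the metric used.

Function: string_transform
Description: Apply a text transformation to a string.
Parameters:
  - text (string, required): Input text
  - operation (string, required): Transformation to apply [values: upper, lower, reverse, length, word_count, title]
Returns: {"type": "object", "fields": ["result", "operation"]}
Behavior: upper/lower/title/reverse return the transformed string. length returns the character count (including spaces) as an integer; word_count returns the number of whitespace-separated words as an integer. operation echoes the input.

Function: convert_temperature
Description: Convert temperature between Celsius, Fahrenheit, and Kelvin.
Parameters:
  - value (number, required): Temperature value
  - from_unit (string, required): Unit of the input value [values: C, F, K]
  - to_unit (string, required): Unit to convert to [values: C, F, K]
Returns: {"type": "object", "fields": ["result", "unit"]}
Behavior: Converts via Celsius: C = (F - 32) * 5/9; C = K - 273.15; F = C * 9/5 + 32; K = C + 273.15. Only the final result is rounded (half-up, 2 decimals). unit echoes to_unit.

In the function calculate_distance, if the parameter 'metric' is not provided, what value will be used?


The calculate_distance spec declares:
  - metric (string, optional): Distance metric [values: euclidean, manhattan, chebyshev] [default: euclidean]
Default:
euclidean


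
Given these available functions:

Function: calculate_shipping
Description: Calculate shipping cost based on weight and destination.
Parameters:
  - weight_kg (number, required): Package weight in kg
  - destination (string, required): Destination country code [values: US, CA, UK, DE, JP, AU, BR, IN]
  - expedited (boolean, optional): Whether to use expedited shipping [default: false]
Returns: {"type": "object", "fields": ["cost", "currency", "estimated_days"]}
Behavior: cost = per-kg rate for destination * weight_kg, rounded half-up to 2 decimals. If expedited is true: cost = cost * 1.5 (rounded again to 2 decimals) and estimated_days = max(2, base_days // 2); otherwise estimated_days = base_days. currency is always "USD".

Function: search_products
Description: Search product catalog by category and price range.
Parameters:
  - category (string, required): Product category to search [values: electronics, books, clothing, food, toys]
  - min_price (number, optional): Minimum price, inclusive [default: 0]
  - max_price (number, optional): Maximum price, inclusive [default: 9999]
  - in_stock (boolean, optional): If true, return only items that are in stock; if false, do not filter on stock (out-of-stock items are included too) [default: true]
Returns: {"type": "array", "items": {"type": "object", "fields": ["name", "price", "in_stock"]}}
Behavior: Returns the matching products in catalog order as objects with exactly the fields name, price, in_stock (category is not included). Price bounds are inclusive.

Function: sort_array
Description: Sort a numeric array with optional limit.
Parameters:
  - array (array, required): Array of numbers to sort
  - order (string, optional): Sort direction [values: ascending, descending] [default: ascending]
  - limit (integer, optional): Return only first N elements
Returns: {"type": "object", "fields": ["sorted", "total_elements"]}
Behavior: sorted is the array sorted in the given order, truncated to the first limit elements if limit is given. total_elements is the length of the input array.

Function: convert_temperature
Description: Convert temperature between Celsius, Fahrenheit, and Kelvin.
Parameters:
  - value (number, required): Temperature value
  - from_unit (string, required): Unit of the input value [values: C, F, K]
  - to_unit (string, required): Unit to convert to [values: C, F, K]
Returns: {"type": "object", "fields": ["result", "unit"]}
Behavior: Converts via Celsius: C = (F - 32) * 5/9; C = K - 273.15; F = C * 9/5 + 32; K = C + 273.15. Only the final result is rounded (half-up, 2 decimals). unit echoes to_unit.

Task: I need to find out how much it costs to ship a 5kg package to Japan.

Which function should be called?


The task needs a function whose description is: Calculate shipping cost based on weight and destination.
calculate_shipping


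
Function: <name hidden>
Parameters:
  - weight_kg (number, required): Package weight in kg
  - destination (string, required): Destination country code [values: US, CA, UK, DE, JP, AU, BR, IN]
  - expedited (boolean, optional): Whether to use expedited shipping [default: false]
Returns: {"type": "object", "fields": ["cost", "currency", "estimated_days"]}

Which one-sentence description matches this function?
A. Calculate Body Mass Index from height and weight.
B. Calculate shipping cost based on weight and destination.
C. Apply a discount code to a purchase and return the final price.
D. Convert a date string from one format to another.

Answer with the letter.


Parameters weight_kg, destination, expedited and return ["cost", "currency", "estimated_days"] fit: Calculate shipping cost based on weight and destination.
B


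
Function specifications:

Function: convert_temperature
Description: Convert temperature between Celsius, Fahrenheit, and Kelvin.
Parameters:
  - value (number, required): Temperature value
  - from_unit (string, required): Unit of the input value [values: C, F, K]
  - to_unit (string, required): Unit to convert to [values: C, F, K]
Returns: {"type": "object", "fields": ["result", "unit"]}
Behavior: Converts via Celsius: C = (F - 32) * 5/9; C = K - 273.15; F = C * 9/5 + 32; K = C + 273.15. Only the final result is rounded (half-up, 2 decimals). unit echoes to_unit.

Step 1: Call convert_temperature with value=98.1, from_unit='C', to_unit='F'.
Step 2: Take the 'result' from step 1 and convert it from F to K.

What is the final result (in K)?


Step 1: convert_temperature(value=98.1, from_unit=C, to_unit=F)
  Input already in C: 98.1
  To F: 98.1 * 9/5 + 32 = 208.58
  Round to 2 decimals: 208.58
  -> result = 208.58 F
Step 2: convert_temperature(value=208.58, from_unit=F, to_unit=K)
  To C: (208.58 - 32) * 5/9 = 98.1
  To K: 98.1 + 273.15 = 371.25
  Round to 2 decimals: 371.25
  -> result = 371.25 K
371.25 K


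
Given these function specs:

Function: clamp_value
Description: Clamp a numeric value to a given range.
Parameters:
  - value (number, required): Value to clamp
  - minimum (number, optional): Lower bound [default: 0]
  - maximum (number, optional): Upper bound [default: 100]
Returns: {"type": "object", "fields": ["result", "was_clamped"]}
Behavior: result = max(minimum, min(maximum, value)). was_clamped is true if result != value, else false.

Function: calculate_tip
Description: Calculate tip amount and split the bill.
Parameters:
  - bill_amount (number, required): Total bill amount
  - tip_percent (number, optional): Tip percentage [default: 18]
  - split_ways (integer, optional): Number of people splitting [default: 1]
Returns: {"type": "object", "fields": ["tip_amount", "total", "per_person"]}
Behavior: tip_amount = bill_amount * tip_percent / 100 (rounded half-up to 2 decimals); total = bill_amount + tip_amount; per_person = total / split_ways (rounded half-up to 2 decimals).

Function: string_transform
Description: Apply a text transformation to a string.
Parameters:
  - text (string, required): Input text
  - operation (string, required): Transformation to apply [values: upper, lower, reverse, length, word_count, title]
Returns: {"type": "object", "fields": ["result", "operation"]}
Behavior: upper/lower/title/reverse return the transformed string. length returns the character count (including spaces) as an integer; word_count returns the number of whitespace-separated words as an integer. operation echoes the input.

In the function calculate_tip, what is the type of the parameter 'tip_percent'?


The calculate_tip spec declares:
  - tip_percent (number, optional): Tip percentage [default: 18]
Type:
number


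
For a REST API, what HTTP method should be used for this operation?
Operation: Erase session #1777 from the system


GET = read, POST = create, PUT = update/replace, DELETE = remove
This operation is a removal.
DELETE


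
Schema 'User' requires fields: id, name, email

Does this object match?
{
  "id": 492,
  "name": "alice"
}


Checking required fields...
Missing: email
Invalid - missing required field 'email'


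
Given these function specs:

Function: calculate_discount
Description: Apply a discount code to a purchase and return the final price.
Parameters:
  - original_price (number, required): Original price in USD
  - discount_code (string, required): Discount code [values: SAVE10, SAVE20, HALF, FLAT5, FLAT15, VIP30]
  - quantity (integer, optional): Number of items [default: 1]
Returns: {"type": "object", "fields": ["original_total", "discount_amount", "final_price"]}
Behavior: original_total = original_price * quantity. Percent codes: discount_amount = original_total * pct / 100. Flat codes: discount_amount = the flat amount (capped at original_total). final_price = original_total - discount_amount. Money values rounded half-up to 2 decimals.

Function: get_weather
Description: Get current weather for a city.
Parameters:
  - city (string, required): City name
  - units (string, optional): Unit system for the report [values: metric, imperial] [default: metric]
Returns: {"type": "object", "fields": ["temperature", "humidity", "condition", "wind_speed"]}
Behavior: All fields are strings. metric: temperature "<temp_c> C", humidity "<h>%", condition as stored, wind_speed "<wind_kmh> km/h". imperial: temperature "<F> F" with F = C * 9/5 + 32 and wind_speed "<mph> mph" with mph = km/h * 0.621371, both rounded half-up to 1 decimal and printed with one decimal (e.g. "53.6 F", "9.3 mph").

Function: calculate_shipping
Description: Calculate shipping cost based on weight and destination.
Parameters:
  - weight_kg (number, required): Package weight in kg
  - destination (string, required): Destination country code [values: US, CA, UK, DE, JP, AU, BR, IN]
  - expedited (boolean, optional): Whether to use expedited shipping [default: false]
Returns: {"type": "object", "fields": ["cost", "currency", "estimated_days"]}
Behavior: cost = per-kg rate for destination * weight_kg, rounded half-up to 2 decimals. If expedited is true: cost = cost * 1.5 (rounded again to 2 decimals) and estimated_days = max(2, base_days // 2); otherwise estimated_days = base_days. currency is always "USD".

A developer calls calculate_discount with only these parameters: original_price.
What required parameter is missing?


Required parameters: original_price, discount_code
Provided: original_price
Missing: discount_code
discount_code


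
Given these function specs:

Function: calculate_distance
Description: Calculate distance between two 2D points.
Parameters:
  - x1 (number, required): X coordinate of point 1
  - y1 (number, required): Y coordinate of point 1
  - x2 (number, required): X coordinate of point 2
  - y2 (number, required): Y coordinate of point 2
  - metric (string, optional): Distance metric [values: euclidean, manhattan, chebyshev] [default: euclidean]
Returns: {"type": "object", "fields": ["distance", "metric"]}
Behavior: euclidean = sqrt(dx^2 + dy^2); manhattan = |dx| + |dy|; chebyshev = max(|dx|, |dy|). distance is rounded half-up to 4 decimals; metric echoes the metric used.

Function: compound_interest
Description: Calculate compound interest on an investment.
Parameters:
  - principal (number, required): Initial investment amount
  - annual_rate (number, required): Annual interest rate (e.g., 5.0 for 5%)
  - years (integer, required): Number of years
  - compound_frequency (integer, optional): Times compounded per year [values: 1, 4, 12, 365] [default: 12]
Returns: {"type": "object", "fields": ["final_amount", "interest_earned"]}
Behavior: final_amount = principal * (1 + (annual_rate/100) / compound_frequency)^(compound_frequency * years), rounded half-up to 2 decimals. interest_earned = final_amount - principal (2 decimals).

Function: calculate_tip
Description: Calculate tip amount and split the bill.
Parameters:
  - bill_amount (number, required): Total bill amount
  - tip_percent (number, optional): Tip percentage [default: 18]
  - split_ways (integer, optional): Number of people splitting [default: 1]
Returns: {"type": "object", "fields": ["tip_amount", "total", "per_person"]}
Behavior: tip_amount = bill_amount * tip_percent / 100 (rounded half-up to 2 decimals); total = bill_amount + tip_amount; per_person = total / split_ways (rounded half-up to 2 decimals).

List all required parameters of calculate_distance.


Parameters of calculate_distance and their required/optional flag:
  x1: required
  y1: required
  x2: required
  y2: required
  metric: optional
x1, x2, y1, y2


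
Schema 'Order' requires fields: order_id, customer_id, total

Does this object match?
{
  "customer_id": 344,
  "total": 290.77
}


Checking required fields...
Missing: order_id
Invalid - missing required field 'order_id'


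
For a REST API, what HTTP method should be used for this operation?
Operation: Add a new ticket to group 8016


GET = read, POST = create, PUT = update/replace, DELETE = remove
This operation is a create.
POST


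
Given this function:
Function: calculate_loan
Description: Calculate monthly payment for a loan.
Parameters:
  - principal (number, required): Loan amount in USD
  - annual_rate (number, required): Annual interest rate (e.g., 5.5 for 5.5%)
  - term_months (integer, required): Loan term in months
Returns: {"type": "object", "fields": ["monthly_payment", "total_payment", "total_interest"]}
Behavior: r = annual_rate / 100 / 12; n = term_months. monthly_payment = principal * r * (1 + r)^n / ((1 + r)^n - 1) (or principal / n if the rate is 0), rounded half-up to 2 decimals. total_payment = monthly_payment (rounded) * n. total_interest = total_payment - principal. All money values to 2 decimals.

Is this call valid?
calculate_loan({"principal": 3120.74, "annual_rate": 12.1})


Checking required parameters...
Missing required parameter: term_months
Invalid - missing required parameter 'term_months'


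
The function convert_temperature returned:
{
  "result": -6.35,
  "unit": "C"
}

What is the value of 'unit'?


C


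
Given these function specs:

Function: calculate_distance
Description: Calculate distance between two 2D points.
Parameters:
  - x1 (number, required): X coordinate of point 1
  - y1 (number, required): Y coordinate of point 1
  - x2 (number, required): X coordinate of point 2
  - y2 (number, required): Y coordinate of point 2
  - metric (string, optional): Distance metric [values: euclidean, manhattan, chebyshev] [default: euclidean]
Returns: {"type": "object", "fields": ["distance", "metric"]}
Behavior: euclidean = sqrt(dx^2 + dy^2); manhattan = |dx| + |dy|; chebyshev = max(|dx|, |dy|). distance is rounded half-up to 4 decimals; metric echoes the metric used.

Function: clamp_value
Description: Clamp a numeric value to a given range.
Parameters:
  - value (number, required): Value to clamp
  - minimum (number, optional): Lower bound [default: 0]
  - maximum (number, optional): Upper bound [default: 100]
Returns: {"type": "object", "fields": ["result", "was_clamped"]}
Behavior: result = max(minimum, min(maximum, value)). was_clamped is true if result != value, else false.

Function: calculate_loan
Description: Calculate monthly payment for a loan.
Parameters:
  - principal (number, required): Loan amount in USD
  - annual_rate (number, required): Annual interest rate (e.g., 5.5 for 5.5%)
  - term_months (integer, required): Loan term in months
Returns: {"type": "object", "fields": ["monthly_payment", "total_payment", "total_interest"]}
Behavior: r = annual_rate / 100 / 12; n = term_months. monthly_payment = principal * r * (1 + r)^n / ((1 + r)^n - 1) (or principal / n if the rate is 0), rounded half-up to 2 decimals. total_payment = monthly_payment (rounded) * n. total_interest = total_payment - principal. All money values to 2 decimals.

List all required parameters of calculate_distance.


Parameters of calculate_distance and their required/optional flag:
  x1: required
  y1: required
  x2: required
  y2: required
  metric: optional
x1, x2, y1, y2


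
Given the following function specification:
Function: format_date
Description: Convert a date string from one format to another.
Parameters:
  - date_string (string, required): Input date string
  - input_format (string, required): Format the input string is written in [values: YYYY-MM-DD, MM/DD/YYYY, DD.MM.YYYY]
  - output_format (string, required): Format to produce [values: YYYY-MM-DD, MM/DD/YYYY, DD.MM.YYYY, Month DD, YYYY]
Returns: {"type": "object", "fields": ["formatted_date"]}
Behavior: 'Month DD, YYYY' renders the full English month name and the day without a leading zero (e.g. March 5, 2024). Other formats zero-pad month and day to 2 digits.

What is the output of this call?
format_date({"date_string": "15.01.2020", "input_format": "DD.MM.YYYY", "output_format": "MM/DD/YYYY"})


Parse '15.01.2020' as DD.MM.YYYY: year=2020, month=1, day=15
Render as MM/DD/YYYY: 01/15/2020
Output:
{"formatted_date": "01/15/2020"}


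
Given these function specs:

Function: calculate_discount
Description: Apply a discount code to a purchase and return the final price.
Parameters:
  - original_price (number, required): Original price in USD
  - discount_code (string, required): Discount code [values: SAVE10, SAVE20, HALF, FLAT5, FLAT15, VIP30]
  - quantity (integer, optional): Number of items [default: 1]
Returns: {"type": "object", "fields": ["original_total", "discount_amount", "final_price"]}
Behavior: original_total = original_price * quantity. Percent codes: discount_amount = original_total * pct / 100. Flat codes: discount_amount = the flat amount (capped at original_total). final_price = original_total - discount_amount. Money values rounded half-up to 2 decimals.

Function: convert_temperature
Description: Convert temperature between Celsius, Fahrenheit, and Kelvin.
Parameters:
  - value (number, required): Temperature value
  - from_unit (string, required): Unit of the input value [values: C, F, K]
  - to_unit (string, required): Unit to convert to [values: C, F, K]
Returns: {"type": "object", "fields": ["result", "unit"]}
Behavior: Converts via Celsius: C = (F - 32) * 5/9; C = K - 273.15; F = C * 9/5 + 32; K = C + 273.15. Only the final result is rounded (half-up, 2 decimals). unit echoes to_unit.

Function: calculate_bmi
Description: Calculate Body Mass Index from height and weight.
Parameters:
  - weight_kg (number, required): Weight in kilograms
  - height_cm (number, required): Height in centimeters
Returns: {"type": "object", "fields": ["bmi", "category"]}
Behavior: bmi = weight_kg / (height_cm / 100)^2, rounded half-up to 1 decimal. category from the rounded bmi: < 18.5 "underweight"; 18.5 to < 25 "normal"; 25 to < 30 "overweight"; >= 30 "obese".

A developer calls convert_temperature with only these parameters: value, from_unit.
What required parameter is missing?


Required parameters: value, from_unit, to_unit
Provided: value, from_unit
Missing: to_unit
to_unit


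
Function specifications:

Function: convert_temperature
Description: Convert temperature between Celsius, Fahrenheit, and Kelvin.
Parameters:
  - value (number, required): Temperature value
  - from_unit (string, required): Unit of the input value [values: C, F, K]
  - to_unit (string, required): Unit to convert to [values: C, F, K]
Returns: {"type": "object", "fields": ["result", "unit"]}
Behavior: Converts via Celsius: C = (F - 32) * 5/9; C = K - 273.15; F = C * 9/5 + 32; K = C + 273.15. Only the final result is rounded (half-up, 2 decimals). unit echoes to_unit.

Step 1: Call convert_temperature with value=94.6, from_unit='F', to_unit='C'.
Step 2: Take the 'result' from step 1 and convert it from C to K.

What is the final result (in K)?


Step 1: convert_temperature(value=94.6, from_unit=F, to_unit=C)
  To C: (94.6 - 32) * 5/9 = 34.777778
  Target is C: 34.777778
  Round to 2 decimals: 34.78
  -> result = 34.78 C
Step 2: convert_temperature(value=34.78, from_unit=C, to_unit=K)
  Input already in C: 34.78
  To K: 34.78 + 273.15 = 307.93
  Round to 2 decimals: 307.93
  -> result = 307.93 K
307.93 K


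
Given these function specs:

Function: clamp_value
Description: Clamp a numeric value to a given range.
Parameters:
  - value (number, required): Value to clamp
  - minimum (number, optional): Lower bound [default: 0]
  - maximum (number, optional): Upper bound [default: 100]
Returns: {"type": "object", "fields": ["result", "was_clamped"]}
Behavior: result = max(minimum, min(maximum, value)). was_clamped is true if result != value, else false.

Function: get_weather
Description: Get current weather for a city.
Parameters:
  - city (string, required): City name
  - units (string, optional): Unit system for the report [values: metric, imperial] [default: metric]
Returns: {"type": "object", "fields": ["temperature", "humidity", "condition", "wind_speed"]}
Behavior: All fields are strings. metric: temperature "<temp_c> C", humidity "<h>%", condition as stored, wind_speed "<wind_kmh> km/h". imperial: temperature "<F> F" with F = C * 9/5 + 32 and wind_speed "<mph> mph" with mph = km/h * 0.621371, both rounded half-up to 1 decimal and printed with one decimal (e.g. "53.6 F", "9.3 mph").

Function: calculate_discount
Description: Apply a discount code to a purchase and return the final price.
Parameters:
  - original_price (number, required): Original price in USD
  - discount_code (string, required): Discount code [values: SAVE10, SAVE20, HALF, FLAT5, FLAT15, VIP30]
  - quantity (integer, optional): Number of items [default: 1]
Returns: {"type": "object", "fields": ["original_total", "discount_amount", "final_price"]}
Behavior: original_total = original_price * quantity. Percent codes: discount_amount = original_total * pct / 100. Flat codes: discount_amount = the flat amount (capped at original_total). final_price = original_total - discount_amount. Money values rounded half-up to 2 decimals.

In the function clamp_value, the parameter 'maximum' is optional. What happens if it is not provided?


The clamp_value spec declares:
  - maximum (number, optional): Upper bound [default: 100]
It defaults to 100


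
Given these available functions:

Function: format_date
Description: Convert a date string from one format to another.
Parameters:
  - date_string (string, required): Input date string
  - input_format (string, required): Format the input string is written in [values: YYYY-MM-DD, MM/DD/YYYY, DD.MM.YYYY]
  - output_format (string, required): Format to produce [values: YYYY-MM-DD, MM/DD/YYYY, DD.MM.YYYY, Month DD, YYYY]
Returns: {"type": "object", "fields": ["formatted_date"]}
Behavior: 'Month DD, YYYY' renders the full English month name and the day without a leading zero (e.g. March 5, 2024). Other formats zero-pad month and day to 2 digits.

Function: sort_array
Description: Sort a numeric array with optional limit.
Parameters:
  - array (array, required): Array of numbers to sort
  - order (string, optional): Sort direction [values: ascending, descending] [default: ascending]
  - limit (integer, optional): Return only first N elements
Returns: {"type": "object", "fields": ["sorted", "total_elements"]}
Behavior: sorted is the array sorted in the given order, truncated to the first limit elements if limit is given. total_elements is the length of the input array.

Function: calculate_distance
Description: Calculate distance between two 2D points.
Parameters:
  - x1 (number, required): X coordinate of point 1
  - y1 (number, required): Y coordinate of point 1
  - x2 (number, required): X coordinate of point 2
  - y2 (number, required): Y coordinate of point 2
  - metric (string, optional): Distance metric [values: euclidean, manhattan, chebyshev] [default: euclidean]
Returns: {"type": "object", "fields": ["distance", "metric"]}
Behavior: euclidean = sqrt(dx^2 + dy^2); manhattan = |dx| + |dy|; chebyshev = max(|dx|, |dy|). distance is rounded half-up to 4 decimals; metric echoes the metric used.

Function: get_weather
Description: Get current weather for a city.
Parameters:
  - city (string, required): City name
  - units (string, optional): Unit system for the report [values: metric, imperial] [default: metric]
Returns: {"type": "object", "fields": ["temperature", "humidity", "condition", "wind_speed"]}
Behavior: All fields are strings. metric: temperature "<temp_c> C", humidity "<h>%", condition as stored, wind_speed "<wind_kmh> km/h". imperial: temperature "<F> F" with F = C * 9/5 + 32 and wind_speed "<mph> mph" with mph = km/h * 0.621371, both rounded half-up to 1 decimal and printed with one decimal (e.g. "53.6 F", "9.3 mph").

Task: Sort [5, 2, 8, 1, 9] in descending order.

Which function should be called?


The task needs a function whose description is: Sort a numeric array with optional limit.
sort_array


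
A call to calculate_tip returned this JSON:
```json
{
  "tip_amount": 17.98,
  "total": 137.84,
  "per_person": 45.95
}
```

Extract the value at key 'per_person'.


45.95


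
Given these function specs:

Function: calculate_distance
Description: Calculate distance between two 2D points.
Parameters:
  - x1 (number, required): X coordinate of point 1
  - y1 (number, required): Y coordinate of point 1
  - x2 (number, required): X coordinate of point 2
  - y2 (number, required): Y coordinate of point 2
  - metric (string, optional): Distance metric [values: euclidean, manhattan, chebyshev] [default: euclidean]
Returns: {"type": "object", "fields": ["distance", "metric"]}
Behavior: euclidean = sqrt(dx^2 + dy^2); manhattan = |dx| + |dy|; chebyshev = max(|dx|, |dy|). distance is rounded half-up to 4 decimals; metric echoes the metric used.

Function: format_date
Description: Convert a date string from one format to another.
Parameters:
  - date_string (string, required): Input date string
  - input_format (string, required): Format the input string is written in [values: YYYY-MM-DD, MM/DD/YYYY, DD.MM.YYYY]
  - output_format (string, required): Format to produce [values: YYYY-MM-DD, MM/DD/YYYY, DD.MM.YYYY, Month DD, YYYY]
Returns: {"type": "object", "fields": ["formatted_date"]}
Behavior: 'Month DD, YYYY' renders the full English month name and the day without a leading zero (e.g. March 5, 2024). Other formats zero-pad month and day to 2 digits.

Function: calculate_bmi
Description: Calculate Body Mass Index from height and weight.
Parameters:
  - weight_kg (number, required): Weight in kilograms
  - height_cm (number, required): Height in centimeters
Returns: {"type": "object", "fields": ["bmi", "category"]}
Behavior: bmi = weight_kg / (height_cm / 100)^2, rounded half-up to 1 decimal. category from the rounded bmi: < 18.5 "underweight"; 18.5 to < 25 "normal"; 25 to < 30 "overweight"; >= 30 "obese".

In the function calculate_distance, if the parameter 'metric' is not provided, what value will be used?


The calculate_distance spec declares:
  - metric (string, optional): Distance metric [values: euclidean, manhattan, chebyshev] [default: euclidean]
Default:
euclidean


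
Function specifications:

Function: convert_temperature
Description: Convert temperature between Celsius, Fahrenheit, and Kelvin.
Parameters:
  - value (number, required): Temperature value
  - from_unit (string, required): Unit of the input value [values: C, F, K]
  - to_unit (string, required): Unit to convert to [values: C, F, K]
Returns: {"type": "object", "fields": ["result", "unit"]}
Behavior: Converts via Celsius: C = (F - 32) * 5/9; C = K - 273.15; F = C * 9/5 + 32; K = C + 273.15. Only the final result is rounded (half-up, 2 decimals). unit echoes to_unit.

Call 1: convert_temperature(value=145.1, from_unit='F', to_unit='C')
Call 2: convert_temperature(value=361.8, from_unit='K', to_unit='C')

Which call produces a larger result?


Call 1:
  To C: (145.1 - 32) * 5/9 = 62.833333
  Target is C: 62.833333
  Round to 2 decimals: 62.83
  -> 62.83 C
Call 2:
  To C: 361.8 - 273.15 = 88.65
  Target is C: 88.65
  Round to 2 decimals: 88.65
  -> 88.65 C
Call 2 (88.65 C)


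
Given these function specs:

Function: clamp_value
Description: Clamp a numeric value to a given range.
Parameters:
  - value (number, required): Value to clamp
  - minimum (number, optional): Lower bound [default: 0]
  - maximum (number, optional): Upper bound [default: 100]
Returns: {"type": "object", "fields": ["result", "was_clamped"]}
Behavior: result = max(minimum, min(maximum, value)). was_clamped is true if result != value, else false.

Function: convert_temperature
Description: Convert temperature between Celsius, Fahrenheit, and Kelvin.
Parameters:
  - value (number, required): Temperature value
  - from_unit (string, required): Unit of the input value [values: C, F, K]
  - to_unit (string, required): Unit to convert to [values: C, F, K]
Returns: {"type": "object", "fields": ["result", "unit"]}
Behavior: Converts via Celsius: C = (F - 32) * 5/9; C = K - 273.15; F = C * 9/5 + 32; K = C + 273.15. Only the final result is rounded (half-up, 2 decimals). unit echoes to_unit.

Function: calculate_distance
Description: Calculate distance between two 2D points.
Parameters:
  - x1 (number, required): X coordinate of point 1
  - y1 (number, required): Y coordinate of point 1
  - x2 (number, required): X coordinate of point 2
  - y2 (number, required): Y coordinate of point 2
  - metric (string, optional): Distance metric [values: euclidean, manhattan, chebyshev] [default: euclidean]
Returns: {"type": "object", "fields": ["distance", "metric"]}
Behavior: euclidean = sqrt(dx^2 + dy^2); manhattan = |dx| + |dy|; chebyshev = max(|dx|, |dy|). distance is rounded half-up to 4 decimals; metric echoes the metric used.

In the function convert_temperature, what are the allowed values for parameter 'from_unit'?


The convert_temperature spec declares:
  - from_unit (string, required): Unit of the input value [values: C, F, K]
Allowed values:
C, F, K


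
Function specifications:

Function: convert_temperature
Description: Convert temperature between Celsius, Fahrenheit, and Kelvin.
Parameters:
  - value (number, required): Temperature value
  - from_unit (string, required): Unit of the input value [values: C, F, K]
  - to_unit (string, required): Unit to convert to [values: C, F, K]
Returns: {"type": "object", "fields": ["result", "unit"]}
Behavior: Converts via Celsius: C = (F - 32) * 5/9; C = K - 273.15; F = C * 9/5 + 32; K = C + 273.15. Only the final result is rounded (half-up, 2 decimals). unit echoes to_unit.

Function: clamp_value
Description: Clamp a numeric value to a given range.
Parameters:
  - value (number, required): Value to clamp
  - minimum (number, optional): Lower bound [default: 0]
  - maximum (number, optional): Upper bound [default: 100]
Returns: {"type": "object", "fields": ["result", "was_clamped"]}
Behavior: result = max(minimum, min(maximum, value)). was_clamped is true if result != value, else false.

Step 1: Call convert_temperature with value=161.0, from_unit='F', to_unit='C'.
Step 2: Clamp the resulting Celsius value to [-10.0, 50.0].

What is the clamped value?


Step 1: convert_temperature(value=161.0, from_unit=F, to_unit=C)
  To C: (161 - 32) * 5/9 = 71.666667
  Target is C: 71.666667
  Round to 2 decimals: 71.67
  -> result = 71.67 C
Step 2: clamp_value(value=71.67, minimum=-10.0, maximum=50.0)
  result = max(-10.0, min(50.0, 71.67)) = max(-10.0, 50.0) = 50.0
  was_clamped = (50.0 != 71.67) = true
  -> result = 50.0
50.0


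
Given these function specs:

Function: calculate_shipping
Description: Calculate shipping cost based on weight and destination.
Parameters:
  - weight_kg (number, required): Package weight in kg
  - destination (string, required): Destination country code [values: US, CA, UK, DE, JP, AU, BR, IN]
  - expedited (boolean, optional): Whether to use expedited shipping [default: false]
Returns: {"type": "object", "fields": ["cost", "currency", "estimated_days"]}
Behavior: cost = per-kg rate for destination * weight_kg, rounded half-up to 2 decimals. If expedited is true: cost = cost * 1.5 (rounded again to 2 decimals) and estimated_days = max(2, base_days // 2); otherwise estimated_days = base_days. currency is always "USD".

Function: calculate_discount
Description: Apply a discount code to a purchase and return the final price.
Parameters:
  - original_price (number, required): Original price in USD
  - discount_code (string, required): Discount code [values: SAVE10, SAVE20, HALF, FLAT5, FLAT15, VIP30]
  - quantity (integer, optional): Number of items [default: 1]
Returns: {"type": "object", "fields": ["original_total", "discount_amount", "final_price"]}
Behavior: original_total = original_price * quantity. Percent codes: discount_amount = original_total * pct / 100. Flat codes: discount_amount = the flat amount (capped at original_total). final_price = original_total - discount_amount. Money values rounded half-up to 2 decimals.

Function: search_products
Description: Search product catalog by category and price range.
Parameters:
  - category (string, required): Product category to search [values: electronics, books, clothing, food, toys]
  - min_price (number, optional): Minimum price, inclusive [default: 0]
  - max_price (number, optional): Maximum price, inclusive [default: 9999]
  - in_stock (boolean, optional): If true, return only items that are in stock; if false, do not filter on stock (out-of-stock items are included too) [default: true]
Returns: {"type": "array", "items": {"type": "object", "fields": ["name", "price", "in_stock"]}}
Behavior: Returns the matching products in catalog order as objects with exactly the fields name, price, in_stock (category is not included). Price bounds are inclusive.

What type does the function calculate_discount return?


The calculate_discount spec declares Returns: {"type": "object", "fields": ["original_total", "discount_amount", "final_price"]}
Type:
object
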